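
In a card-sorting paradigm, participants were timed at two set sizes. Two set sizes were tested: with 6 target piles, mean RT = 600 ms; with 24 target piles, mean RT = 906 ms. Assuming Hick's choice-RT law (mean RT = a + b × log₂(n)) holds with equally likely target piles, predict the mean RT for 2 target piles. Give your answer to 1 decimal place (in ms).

Fit slope and intercept:
  b = (906 − 600) / (log₂ 24 − log₂ 6) = 306 / (4.5850 − 2.5850) = 153.000 ms/bit
  a = 600 − 153.000 × 2.5850 = 204.501 ms
Then RT(2) = 204.501 + 153.000 × log₂ 2 = 204.501 + 153.000 × 1 ≈ 357.501 ms.

357.5 ms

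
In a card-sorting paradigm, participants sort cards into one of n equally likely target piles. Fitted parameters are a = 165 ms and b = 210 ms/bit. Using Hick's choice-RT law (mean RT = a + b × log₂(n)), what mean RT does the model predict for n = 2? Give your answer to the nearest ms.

375 ms

log₂(2) = 1 bits, so RT = 165 + 210 × 1 ≈ 375.000 ms.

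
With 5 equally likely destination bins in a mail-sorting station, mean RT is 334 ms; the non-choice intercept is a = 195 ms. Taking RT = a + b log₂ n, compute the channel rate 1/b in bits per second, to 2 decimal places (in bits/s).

16.70 bits/s

b = (334 − 195)/log₂ 5 = 139/2.3219 = 59.864 ms per bit = 0.05986 s/bit; the reciprocal is 16.705 bits/s.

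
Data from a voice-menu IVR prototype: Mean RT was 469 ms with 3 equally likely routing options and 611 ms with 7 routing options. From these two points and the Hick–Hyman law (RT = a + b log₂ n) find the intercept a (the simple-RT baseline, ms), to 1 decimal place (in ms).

Slope: b = (611 − 469) / (log₂ 7 − log₂ 3) = 142/1.2224 = 116.166 ms/bit.
a = RT₁ − b·log₂ n₁ = 469 − 116.166 × 1.5850 = 284.882 ms.

284.9 ms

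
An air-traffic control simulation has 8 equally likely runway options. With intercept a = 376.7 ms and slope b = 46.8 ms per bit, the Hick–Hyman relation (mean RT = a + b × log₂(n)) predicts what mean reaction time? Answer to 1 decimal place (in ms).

517.1 ms

log₂(8) = 3 bits, so RT = 376.7 + 46.8 × 3 ≈ 517.100 ms.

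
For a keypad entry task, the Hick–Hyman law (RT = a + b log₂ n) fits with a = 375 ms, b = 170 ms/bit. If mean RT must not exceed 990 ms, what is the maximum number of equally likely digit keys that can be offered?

12

Set 375 + 170·log₂ n ≤ 990 → log₂ n ≤ (990 − 375)/170 = 3.6176.
So n ≤ 2^3.6176 = 12.275; the largest integer n is 12.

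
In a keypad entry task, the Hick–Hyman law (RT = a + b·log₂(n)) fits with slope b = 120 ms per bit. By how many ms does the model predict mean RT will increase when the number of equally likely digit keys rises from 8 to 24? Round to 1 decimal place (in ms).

190.2 ms

ΔRT = (a + b log₂ n₂) − (a + b log₂ n₁) = b·(log₂ n₂ − log₂ n₁).
log₂(24) − log₂(8) = 4.5850 − 3 = 1.5850.
ΔRT = 120 × 1.5850 = 190.196 ms.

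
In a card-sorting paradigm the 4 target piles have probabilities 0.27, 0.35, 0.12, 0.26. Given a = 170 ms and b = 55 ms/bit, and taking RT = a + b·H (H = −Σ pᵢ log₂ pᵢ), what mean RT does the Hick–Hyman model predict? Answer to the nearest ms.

H = 0.27·log₂(1/0.27) + 0.35·log₂(1/0.35) + 0.12·log₂(1/0.12) + 0.26·log₂(1/0.26) = 1.9125 bits.
RT = 170 + 55 × 1.9125 = 275.19 ms.

275 ms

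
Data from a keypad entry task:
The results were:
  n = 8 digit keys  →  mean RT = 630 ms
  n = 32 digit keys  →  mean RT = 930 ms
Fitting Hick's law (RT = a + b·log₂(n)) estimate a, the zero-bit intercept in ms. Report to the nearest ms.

180 ms

The slope on a log₂ axis is (930 − 630) / (5 − 3) = 150 ms/bit.
Intercept: a = 630 − 150·log₂(8) = 180.000 ms.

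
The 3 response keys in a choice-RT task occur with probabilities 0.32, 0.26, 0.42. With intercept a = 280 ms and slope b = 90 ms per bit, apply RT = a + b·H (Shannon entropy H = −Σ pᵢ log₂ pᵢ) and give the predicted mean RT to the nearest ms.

420 ms

Entropy contributions −pᵢ log₂ pᵢ: 0.5260, 0.5053, 0.5256; sum H = 1.5570 bits.
RT = a + bH = 280 + 90·1.5570 = 420.13 ms.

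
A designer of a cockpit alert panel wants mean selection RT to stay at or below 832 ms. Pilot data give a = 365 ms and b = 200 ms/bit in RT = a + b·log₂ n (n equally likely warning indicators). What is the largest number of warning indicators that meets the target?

Set 365 + 200·log₂ n ≤ 832 → log₂ n ≤ (832 − 365)/200 = 2.3350.
So n ≤ 2^2.3350 = 5.046; the largest integer n is 5.

5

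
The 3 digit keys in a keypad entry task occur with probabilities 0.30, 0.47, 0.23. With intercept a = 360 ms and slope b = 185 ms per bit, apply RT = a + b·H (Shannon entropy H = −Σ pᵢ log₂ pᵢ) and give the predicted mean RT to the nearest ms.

H = 0.30·log₂(1/0.30) + 0.47·log₂(1/0.47) + 0.23·log₂(1/0.23) = 1.5207 bits.
RT = 360 + 185 × 1.5207 = 641.33 ms.

641 ms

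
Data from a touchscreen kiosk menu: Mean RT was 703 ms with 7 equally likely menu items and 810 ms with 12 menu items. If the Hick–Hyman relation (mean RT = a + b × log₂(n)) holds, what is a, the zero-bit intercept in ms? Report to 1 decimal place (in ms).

b = (RT₂ − RT₁)/(log₂ n₂ − log₂ n₁) = (810 − 703)/(3.5850 − 2.8074) = 137.602 ms/bit.
Intercept: a = 703 − 137.602·log₂(7) = 316.704 ms.

316.7 ms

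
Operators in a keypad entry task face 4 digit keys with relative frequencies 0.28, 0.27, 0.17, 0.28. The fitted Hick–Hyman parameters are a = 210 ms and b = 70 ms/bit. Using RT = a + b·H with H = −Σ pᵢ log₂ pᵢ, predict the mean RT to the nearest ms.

Entropy contributions −pᵢ log₂ pᵢ: 0.5142, 0.5100, 0.4346, 0.5142; sum H = 1.9730 bits.
RT = a + bH = 210 + 70·1.9730 = 348.11 ms.

348 ms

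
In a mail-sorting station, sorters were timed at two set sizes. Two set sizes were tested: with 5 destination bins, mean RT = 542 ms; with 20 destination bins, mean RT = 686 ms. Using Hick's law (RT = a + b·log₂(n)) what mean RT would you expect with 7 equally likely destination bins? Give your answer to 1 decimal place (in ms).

Solve the two-equation system in a and b:
  b = (686 − 542) / (log₂ 20 − log₂ 5) = 144 / (4.3219 − 2.3219) = 72.000 ms/bit
  a = 542 − 72.000 × 2.3219 = 374.821 ms
Then RT(7) = 374.821 + 72.000 × log₂ 7 = 374.821 + 72.000 × 2.8074 ≈ 576.951 ms.

577.0 ms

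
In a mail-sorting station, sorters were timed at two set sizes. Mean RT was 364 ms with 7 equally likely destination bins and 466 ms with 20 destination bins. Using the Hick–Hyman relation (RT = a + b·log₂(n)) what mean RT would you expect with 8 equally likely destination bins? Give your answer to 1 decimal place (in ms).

RT is linear in log₂ n, so two points fix the line:
  b = (466 − 364) / (log₂ 20 − log₂ 7) = 102 / (4.3219 − 2.8074) = 67.346 ms/bit
  a = 364 − 67.346 × 2.8074 = 174.937 ms
Then RT(8) = 174.937 + 67.346 × log₂ 8 = 174.937 + 67.346 × 3 ≈ 376.974 ms.

377.0 ms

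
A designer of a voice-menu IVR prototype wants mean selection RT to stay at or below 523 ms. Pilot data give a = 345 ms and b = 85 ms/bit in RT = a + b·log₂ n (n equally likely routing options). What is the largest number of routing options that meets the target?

85·log₂ n ≤ 523 − 345 = 178, giving log₂ n ≤ 2.0941 and n ≤ 4.270. The largest whole number is 4.

4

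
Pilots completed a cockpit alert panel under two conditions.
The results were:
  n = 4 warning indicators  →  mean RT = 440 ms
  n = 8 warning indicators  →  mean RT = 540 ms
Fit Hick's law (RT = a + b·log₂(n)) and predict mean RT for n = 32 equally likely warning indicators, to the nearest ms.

740 ms

Fit slope and intercept:
  b = (540 − 440) / (log₂ 8 − log₂ 4) = 100 / (3 − 2) = 100 ms/bit
  a = 440 − 100 × 2 = 240 ms
Then RT(32) = 240 + 100 × log₂ 32 = 240 + 100 × 5 ≈ 740.000 ms.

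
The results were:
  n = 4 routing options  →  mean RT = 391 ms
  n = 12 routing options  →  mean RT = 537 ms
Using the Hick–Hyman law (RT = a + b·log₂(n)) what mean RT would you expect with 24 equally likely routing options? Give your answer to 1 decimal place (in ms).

Solve the two-equation system in a and b:
  b = (537 − 391) / (log₂ 12 − log₂ 4) = 146 / (3.5850 − 2) = 92.116 ms/bit
  a = 391 − 92.116 × 2 = 206.769 ms
Then RT(24) = 206.769 + 92.116 × log₂ 24 = 206.769 + 92.116 × 4.5850 ≈ 629.116 ms.

629.1 ms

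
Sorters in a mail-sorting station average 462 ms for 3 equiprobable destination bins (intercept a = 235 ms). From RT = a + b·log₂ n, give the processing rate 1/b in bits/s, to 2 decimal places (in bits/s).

Choice component = 462 − 235 = 227 ms over log₂(3) = 1.5850 bits.
b = 227 / 1.5850 = 143.221 ms/bit, so 1/b = 6.982 bits/s.

6.98 bits/s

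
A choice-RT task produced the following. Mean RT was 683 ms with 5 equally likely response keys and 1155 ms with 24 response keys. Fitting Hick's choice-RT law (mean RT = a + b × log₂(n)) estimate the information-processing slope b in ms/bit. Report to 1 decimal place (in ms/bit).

The slope on a log₂ axis is (1155 − 683) / (4.5850 − 2.3219) = 208.570 ms/bit.

208.6 ms/bit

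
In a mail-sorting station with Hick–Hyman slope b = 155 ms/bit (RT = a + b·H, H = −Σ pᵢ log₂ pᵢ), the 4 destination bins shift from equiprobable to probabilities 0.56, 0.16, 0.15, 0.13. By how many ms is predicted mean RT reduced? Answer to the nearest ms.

Equiprobable entropy H₀ = log₂ 4 = 2.0000 bits.
Skewed entropy H = −Σ pᵢ log₂ pᵢ = 1.6846 bits.
ΔRT = b·(H₀ − H) = 155 × 0.3154 = 48.88 ms.

49 ms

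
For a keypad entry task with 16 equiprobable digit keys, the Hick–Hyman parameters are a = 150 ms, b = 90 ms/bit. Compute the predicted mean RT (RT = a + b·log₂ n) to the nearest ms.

log₂(16) = 4 bits, so RT = 150 + 90 × 4 ≈ 510.000 ms.

510 ms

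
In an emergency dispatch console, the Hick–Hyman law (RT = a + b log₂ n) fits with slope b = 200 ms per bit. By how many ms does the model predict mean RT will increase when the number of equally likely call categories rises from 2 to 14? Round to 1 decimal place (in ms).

561.5 ms

The intercept a cancels: ΔRT = b·(log₂ n₂ − log₂ n₁) = b·log₂(n₂/n₁).
log₂(14) − log₂(2) = 3.8074 − 1 = 2.8074.
ΔRT = 200 × 2.8074 = 561.471 ms.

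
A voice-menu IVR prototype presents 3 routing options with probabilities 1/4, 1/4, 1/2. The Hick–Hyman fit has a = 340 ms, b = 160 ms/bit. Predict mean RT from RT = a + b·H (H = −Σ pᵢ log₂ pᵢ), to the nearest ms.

580 ms

H = −Σ pᵢ log₂ pᵢ = 0.25·2 + 0.25·2 + 0.5·1 = 1.500 bits.
RT = 340 + 160 × 1.500 = 580.00 ms.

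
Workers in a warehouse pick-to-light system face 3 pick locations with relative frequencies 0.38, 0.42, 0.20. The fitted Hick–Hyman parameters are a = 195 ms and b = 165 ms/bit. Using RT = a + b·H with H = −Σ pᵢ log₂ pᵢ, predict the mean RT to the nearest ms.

446 ms

H = 0.38·log₂(1/0.38) + 0.42·log₂(1/0.42) + 0.20·log₂(1/0.20) = 1.5205 bits.
RT = 195 + 165 × 1.5205 = 445.88 ms.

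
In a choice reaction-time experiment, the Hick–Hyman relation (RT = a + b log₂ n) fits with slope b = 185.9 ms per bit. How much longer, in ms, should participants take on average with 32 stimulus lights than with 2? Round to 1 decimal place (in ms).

743.6 ms

The intercept a cancels: ΔRT = b·(log₂ n₂ − log₂ n₁) = b·log₂(n₂/n₁).
log₂(32) − log₂(2) = log₂(32/2) = log₂(16) = 4.
ΔRT = 185.9 × 4.0000 = 743.600 ms.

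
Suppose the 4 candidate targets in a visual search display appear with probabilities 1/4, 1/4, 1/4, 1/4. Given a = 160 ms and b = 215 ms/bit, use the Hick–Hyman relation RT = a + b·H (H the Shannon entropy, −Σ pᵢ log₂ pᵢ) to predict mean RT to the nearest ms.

Each term −pᵢ log₂ pᵢ: 0.25·2 + 0.25·2 + 0.25·2 + 0.25·2; summed, H = 2.000 bits.
Mean RT = a + bH = 160 + 215·2.000 = 590.00 ms.

590 ms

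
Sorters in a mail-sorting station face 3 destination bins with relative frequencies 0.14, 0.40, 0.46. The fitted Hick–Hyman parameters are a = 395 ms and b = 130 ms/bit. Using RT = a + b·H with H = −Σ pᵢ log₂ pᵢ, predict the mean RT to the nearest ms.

582 ms

H = 0.14·log₂(1/0.14) + 0.40·log₂(1/0.40) + 0.46·log₂(1/0.46) = 1.4412 bits.
RT = 395 + 130 × 1.4412 = 582.36 ms.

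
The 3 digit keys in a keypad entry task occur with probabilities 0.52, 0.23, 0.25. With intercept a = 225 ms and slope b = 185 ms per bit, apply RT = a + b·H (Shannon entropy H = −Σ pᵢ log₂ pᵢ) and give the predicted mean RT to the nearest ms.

498 ms

H = 0.52·log₂(1/0.52) + 0.23·log₂(1/0.23) + 0.25·log₂(1/0.25) = 1.4782 bits.
RT = 225 + 185 × 1.4782 = 498.48 ms.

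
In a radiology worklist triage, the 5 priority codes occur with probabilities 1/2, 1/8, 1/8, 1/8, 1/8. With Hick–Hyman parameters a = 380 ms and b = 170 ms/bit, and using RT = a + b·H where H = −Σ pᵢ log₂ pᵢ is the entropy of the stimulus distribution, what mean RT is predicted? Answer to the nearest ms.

720 ms

Each term −pᵢ log₂ pᵢ: 0.5·1 + 0.125·3 + 0.125·3 + 0.125·3 + 0.125·3; summed, H = 2.000 bits.
Mean RT = a + bH = 380 + 170·2.000 = 720.00 ms.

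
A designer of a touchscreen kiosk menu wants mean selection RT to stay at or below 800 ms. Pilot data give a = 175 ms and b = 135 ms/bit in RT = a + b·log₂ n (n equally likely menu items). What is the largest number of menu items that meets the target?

24

135·log₂ n ≤ 800 − 175 = 625, giving log₂ n ≤ 4.6296 and n ≤ 24.755. The largest whole number is 24.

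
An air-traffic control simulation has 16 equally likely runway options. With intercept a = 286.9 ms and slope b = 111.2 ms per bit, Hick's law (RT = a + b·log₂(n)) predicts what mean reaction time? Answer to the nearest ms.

732 ms

log₂(16) = 4 bits, so RT = 286.9 + 111.2 × 4 ≈ 731.700 ms.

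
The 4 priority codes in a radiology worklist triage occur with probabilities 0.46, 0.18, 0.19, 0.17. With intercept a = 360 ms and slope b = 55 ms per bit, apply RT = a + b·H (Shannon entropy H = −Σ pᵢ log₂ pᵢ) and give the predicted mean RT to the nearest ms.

462 ms

H = 0.46·log₂(1/0.46) + 0.18·log₂(1/0.18) + 0.19·log₂(1/0.19) + 0.17·log₂(1/0.17) = 1.8505 bits.
RT = 360 + 55 × 1.8505 = 461.78 ms.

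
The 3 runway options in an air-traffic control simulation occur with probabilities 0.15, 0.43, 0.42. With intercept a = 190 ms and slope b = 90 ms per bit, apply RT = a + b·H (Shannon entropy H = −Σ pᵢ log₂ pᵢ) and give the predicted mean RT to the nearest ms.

321 ms

H = 0.15·log₂(1/0.15) + 0.43·log₂(1/0.43) + 0.42·log₂(1/0.42) = 1.4598 bits.
RT = 190 + 90 × 1.4598 = 321.38 ms.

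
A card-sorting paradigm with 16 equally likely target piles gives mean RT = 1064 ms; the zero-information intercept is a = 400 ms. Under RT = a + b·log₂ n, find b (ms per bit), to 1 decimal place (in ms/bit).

b = (1064 − 400) / log₂(16) = 664 / 4 = 166.000 ms/bit.

166.0 ms/bit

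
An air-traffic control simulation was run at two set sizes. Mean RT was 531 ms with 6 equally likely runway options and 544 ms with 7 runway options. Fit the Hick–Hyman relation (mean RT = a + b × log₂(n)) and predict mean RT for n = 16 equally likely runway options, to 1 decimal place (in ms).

Solve the two-equation system in a and b:
  b = (544 − 531) / (log₂ 7 − log₂ 6) = 13 / (2.8074 − 2.5850) = 58.455 ms/bit
  a = 531 − 58.455 × 2.5850 = 379.895 ms
Then RT(16) = 379.895 + 58.455 × log₂ 16 = 379.895 + 58.455 × 4 ≈ 613.716 ms.

613.7 ms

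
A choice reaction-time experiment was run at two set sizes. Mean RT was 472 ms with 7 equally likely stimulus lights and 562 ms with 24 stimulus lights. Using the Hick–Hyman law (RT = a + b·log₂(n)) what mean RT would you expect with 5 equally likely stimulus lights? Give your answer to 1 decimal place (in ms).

With log₂ n on the abscissa the relation is linear; from the two conditions:
  b = (562 − 472) / (log₂ 24 − log₂ 7) = 90 / (4.5850 − 2.8074) = 50.630 ms/bit
  a = 472 − 50.630 × 2.8074 = 329.864 ms
Then RT(5) = 329.864 + 50.630 × log₂ 5 = 329.864 + 50.630 × 2.3219 ≈ 447.423 ms.

447.4 ms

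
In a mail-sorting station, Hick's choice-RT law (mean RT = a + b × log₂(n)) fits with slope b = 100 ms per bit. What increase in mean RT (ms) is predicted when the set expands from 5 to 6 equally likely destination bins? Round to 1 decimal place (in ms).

The intercept a cancels: ΔRT = b·(log₂ n₂ − log₂ n₁) = b·log₂(n₂/n₁).
log₂(6) − log₂(5) = 2.5850 − 2.3219 = 0.2630.
ΔRT = 100 × 0.2630 = 26.303 ms.

26.3 ms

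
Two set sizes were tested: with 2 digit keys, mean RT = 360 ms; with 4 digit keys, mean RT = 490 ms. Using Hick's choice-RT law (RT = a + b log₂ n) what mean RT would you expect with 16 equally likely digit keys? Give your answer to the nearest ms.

RT is linear in log₂ n, so two points fix the line:
  b = (490 − 360) / (log₂ 4 − log₂ 2) = 130 / (2 − 1) = 130 ms/bit
  a = 360 − 130 × 1 = 230 ms
Then RT(16) = 230 + 130 × log₂ 16 = 230 + 130 × 4 ≈ 750.000 ms.

750 ms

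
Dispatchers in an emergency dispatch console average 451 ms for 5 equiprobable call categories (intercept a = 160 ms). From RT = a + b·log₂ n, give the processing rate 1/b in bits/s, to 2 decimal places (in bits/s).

7.98 bits/s

Choice component = 451 − 160 = 291 ms over log₂(5) = 2.3219 bits.
b = 291 / 2.3219 = 125.327 ms/bit, so 1/b = 7.979 bits/s.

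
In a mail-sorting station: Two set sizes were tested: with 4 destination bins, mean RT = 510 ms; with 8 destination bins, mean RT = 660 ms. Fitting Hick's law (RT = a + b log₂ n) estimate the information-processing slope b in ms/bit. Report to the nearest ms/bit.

150 ms/bit

The slope on a log₂ axis is (660 − 510) / (3 − 2) = 150 ms/bit.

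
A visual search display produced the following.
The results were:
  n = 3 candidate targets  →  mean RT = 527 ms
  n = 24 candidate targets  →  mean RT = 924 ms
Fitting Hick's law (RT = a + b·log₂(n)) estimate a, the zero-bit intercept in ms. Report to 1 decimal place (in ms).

The slope on a log₂ axis is (924 − 527) / (4.5850 − 1.5850) = 132.333 ms/bit.
Intercept: a = 527 − 132.333·log₂(3) = 317.257 ms.

317.3 ms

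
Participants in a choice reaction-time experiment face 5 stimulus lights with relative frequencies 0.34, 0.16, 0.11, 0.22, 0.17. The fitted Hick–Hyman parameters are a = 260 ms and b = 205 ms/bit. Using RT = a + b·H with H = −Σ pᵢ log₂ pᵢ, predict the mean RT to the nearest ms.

H = 0.34·log₂(1/0.34) + 0.16·log₂(1/0.16) + 0.11·log₂(1/0.11) + 0.22·log₂(1/0.22) + 0.17·log₂(1/0.17) = 2.2176 bits.
RT = 260 + 205 × 2.2176 = 714.62 ms.

715 ms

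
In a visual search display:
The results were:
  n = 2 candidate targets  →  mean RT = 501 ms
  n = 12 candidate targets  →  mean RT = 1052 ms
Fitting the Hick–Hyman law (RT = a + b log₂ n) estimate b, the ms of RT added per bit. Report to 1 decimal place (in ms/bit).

The slope on a log₂ axis is (1052 − 501) / (3.5850 − 1) = 213.156 ms/bit.

213.2 ms/bit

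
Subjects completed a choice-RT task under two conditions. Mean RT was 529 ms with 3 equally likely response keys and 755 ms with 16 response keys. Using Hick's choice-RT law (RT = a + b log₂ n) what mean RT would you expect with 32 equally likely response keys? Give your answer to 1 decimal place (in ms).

848.6 ms

Fit slope and intercept:
  b = (755 − 529) / (log₂ 16 − log₂ 3) = 226 / (4 − 1.5850) = 93.580 ms/bit
  a = 529 − 93.580 × 1.5850 = 380.679 ms
Then RT(32) = 380.679 + 93.580 × log₂ 32 = 380.679 + 93.580 × 5 ≈ 848.580 ms.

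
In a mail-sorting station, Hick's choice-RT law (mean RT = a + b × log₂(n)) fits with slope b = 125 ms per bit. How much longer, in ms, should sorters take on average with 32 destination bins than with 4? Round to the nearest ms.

375 ms

The intercept a cancels: ΔRT = b·(log₂ n₂ − log₂ n₁) = b·log₂(n₂/n₁).
log₂(32) − log₂(4) = log₂(32/4) = log₂(8) = 3.
ΔRT = 125 × 3.0000 = 375.000 ms.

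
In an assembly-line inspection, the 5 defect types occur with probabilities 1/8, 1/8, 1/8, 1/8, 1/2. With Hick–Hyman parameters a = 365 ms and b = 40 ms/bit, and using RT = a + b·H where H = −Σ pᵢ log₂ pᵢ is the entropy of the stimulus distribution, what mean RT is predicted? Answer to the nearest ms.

Each term −pᵢ log₂ pᵢ: 0.125·3 + 0.125·3 + 0.125·3 + 0.125·3 + 0.5·1; summed, H = 2.000 bits.
Mean RT = a + bH = 365 + 40·2.000 = 445.00 ms.

445 ms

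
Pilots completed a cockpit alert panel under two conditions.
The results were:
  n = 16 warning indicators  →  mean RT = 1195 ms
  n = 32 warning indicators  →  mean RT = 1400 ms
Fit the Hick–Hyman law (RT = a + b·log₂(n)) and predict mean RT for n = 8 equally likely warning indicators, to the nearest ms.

With log₂ n on the abscissa the relation is linear; from the two conditions:
  b = (1400 − 1195) / (log₂ 32 − log₂ 16) = 205 / (5 − 4) = 205 ms/bit
  a = 1195 − 205 × 4 = 375 ms
Then RT(8) = 375 + 205 × log₂ 8 = 375 + 205 × 3 ≈ 990.000 ms.

990 ms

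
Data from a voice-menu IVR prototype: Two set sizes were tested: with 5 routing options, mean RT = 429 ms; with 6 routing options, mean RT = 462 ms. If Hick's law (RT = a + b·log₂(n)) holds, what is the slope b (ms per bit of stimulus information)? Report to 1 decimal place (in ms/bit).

125.5 ms/bit

Slope: b = (462 − 429) / (log₂ 6 − log₂ 5) = 33/0.2630 = 125.459 ms/bit.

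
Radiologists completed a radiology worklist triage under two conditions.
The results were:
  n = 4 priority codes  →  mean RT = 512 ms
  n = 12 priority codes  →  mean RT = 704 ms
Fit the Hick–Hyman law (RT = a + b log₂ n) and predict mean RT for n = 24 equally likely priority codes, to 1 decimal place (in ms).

825.1 ms

Solve the two-equation system in a and b:
  b = (704 − 512) / (log₂ 12 − log₂ 4) = 192 / (3.5850 − 2) = 121.139 ms/bit
  a = 512 − 121.139 × 2 = 269.723 ms
Then RT(24) = 269.723 + 121.139 × log₂ 24 = 269.723 + 121.139 × 4.5850 ≈ 825.139 ms.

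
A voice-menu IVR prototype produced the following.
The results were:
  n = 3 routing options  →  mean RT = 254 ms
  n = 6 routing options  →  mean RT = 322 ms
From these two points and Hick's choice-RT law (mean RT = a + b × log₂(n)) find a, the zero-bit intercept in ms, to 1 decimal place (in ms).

146.2 ms

Slope: b = (322 − 254) / (log₂ 6 − log₂ 3) = 68/1.0000 = 68.000 ms/bit.
Intercept: a = 254 − 68.000·log₂(3) = 146.223 ms.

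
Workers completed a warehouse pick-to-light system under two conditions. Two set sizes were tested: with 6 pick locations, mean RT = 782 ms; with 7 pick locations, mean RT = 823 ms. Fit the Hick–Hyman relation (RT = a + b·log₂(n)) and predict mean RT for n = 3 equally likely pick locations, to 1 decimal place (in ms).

597.6 ms

Fit slope and intercept:
  b = (823 − 782) / (log₂ 7 − log₂ 6) = 41 / (2.8074 − 2.5850) = 184.359 ms/bit
  a = 782 − 184.359 × 2.5850 = 305.439 ms
Then RT(3) = 305.439 + 184.359 × log₂ 3 = 305.439 + 184.359 × 1.5850 ≈ 597.641 ms.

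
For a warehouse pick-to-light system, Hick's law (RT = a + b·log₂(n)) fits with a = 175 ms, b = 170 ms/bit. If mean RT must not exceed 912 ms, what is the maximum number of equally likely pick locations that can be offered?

20

Information budget: (912 − 175)/170 = 4.3353 bits, so n ≤ 2^4.3353 = 20.186 → at most 20.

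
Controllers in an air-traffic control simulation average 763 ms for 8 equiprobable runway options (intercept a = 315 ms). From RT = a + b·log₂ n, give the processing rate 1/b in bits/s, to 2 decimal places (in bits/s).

Choice component = 763 − 315 = 448 ms over log₂(8) = 3 bits.
b = 448 / 3 = 149.333 ms/bit, so 1/b = 6.696 bits/s.

6.70 bits/s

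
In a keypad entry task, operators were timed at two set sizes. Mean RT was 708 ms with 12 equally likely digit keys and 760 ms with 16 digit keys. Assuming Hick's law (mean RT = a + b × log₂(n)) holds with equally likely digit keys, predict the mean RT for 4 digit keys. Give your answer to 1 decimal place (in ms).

Fit slope and intercept:
  b = (760 − 708) / (log₂ 16 − log₂ 12) = 52 / (4 − 3.5850) = 125.290 ms/bit
  a = 708 − 125.290 × 3.5850 = 258.840 ms
Then RT(4) = 258.840 + 125.290 × log₂ 4 = 258.840 + 125.290 × 2 ≈ 509.420 ms.

509.4 ms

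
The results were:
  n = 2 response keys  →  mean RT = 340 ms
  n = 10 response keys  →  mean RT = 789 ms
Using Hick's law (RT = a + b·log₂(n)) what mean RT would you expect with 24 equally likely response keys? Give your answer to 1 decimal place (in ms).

1033.2 ms

Fit slope and intercept:
  b = (789 − 340) / (log₂ 10 − log₂ 2) = 449 / (3.3219 − 1) = 193.374 ms/bit
  a = 340 − 193.374 × 1 = 146.626 ms
Then RT(24) = 146.626 + 193.374 × log₂ 24 = 146.626 + 193.374 × 4.5850 ≈ 1033.238 ms.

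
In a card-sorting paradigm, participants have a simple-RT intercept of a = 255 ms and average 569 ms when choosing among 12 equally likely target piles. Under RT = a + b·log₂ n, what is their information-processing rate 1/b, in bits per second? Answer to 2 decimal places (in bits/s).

b = (569 − 255)/log₂ 12 = 314/3.5850 = 87.588 ms per bit = 0.08759 s/bit; the reciprocal is 11.417 bits/s.

11.42 bits/s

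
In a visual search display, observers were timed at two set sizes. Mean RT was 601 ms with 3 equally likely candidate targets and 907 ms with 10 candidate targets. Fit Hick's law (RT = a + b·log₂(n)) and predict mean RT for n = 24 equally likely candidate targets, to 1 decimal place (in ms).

1129.5 ms

With log₂ n on the abscissa the relation is linear; from the two conditions:
  b = (907 − 601) / (log₂ 10 − log₂ 3) = 306 / (3.3219 − 1.5850) = 176.169 ms/bit
  a = 601 − 176.169 × 1.5850 = 321.778 ms
Then RT(24) = 321.778 + 176.169 × log₂ 24 = 321.778 + 176.169 × 4.5850 ≈ 1129.508 ms.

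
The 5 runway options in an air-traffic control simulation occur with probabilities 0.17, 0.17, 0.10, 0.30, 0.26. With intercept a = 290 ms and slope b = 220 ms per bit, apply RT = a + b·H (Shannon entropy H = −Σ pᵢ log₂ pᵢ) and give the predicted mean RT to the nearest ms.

780 ms

Entropy contributions −pᵢ log₂ pᵢ: 0.4346, 0.4346, 0.3322, 0.5211, 0.5053; sum H = 2.2277 bits.
RT = a + bH = 290 + 220·2.2277 = 780.10 ms.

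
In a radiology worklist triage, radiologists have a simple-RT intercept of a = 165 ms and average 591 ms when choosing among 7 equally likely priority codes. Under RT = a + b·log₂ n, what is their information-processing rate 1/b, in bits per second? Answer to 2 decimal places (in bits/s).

6.59 bits/s

b = (591 − 165)/log₂ 7 = 426/2.8074 = 151.744 ms per bit = 0.15174 s/bit; the reciprocal is 6.590 bits/s.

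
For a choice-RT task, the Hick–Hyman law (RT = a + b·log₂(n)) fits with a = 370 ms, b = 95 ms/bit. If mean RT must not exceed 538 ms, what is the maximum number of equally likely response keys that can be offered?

Set 370 + 95·log₂ n ≤ 538 → log₂ n ≤ (538 − 370)/95 = 1.7684.
So n ≤ 2^1.7684 = 3.407; the largest integer n is 3.

3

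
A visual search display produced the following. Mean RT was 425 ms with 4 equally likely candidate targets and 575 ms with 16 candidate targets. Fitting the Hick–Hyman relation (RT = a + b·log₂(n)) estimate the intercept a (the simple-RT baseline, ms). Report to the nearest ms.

The slope on a log₂ axis is (575 − 425) / (4 − 2) = 75 ms/bit.
Intercept: a = 425 − 75·log₂(4) = 275.000 ms.

275 ms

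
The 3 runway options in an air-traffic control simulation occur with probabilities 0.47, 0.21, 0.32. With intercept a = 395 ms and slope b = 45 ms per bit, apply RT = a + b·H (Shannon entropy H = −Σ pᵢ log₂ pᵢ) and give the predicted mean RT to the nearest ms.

463 ms

Entropy contributions −pᵢ log₂ pᵢ: 0.5120, 0.4728, 0.5260; sum H = 1.5108 bits.
RT = a + bH = 395 + 45·1.5108 = 462.99 ms.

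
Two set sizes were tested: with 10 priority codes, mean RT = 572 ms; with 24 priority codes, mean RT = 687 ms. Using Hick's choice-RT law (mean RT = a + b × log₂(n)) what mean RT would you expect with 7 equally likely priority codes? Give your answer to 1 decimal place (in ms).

525.1 ms

Fit slope and intercept:
  b = (687 − 572) / (log₂ 24 − log₂ 10) = 115 / (4.5850 − 3.3219) = 91.051 ms/bit
  a = 572 − 91.051 × 3.3219 = 269.537 ms
Then RT(7) = 269.537 + 91.051 × log₂ 7 = 269.537 + 91.051 × 2.8074 ≈ 525.148 ms.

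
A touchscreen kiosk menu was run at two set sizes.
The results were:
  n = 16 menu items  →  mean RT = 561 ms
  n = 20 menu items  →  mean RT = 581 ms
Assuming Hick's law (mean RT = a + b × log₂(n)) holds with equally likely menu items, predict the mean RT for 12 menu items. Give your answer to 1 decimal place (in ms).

With log₂ n on the abscissa the relation is linear; from the two conditions:
  b = (581 − 561) / (log₂ 20 − log₂ 16) = 20 / (4.3219 − 4) = 62.126 ms/bit
  a = 561 − 62.126 × 4 = 312.497 ms
Then RT(12) = 312.497 + 62.126 × log₂ 12 = 312.497 + 62.126 × 3.5850 ≈ 535.216 ms.

535.2 ms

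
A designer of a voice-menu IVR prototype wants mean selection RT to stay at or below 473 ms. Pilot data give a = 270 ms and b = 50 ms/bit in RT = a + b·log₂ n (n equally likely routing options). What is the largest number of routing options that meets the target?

50·log₂ n ≤ 473 − 270 = 203, giving log₂ n ≤ 4.0600 and n ≤ 16.679. The largest whole number is 16.

16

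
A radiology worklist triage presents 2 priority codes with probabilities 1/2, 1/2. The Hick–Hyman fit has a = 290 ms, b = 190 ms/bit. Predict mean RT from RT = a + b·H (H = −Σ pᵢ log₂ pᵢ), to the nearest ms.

H = −Σ pᵢ log₂ pᵢ = 0.5·1 + 0.5·1 = 1.000 bits.
RT = 290 + 190 × 1.000 = 480.00 ms.

480 ms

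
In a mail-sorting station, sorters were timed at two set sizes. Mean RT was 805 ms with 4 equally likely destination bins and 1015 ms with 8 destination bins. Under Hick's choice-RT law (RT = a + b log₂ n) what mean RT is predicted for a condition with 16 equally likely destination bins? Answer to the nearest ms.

With log₂ n on the abscissa the relation is linear; from the two conditions:
  b = (1015 − 805) / (log₂ 8 − log₂ 4) = 210 / (3 − 2) = 210 ms/bit
  a = 805 − 210 × 2 = 385 ms
Then RT(16) = 385 + 210 × log₂ 16 = 385 + 210 × 4 ≈ 1225.000 ms.

1225 ms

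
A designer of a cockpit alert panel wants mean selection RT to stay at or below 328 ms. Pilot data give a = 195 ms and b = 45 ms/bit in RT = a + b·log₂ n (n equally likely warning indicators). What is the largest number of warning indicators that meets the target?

Set 195 + 45·log₂ n ≤ 328 → log₂ n ≤ (328 − 195)/45 = 2.9556.
So n ≤ 2^2.9556 = 7.757; the largest integer n is 7.

7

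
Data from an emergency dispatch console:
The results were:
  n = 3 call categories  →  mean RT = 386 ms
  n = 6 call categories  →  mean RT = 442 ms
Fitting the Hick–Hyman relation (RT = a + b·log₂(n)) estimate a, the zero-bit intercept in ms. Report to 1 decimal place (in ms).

297.2 ms

Slope: b = (442 − 386) / (log₂ 6 − log₂ 3) = 56/1.0000 = 56.000 ms/bit.
Intercept: a = 386 − 56.000·log₂(3) = 297.242 ms.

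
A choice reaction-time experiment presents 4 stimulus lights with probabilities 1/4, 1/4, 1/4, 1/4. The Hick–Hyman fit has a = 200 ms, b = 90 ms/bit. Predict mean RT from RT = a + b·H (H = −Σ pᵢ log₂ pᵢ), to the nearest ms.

Each term −pᵢ log₂ pᵢ: 0.25·2 + 0.25·2 + 0.25·2 + 0.25·2; summed, H = 2.000 bits.
Mean RT = a + bH = 200 + 90·2.000 = 380.00 ms.

380 ms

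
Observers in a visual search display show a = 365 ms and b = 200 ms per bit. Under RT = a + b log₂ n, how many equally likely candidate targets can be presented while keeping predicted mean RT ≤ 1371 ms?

Information budget: (1371 − 365)/200 = 5.0300 bits, so n ≤ 2^5.0300 = 32.672 → at most 32.

32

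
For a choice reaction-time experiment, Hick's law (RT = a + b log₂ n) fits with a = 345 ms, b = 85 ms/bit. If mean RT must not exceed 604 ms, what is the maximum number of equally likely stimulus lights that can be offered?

8

Information budget: (604 − 345)/85 = 3.0471 bits, so n ≤ 2^3.0471 = 8.265 → at most 8.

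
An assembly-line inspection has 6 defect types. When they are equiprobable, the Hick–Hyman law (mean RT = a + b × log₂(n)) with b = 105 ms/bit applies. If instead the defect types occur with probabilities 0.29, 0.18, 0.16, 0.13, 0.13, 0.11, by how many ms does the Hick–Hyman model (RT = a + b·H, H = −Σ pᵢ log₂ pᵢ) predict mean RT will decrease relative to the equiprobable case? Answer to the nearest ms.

9 ms

Equiprobable entropy H₀ = log₂ 6 = 2.5850 bits.
Skewed entropy H = −Σ pᵢ log₂ pᵢ = 2.5018 bits.
ΔRT = b·(H₀ − H) = 105 × 0.0832 = 8.73 ms.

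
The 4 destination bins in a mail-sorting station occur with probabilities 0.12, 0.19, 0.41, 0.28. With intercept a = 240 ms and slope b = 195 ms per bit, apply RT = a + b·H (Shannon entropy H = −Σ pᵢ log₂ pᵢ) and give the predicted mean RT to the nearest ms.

603 ms

Entropy contributions −pᵢ log₂ pᵢ: 0.3671, 0.4552, 0.5274, 0.5142; sum H = 1.8639 bits.
RT = a + bH = 240 + 195·1.8639 = 603.46 ms.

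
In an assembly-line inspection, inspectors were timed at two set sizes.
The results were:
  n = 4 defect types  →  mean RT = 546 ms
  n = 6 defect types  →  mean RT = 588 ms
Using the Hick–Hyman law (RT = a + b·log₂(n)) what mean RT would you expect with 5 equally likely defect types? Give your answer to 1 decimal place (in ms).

569.1 ms

RT is linear in log₂ n, so two points fix the line:
  b = (588 − 546) / (log₂ 6 − log₂ 4) = 42 / (2.5850 − 2) = 71.799 ms/bit
  a = 546 − 71.799 × 2 = 402.401 ms
Then RT(5) = 402.401 + 71.799 × log₂ 5 = 402.401 + 71.799 × 2.3219 ≈ 569.114 ms.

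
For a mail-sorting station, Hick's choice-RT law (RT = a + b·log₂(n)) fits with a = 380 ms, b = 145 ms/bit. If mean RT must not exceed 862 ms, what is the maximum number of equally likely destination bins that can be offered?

10

Information budget: (862 − 380)/145 = 3.3241 bits, so n ≤ 2^3.3241 = 10.015 → at most 10.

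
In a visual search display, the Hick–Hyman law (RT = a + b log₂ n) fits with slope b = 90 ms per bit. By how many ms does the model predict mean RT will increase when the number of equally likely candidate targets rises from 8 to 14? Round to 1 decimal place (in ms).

Only the slope matters, since a is common to both: ΔRT = b·log₂(n₂/n₁).
log₂(14) − log₂(8) = 3.8074 − 3 = 0.8074.
ΔRT = 90 × 0.8074 = 72.662 ms.

72.7 ms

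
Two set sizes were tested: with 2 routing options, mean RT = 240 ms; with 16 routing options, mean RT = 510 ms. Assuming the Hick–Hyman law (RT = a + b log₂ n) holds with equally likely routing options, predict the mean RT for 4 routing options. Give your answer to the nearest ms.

330 ms

Fit slope and intercept:
  b = (510 − 240) / (log₂ 16 − log₂ 2) = 270 / (4 − 1) = 90 ms/bit
  a = 240 − 90 × 1 = 150 ms
Then RT(4) = 150 + 90 × log₂ 4 = 150 + 90 × 2 ≈ 330.000 ms.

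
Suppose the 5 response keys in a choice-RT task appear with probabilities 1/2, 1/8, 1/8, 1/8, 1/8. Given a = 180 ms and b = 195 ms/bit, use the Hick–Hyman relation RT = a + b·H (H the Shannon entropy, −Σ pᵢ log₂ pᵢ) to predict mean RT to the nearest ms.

Each term −pᵢ log₂ pᵢ: 0.5·1 + 0.125·3 + 0.125·3 + 0.125·3 + 0.125·3; summed, H = 2.000 bits.
Mean RT = a + bH = 180 + 195·2.000 = 570.00 ms.

570 ms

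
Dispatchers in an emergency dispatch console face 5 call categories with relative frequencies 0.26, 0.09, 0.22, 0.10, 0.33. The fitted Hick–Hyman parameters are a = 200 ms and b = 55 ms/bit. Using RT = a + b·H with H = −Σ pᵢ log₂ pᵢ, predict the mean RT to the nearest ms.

H = 0.26·log₂(1/0.26) + 0.09·log₂(1/0.09) + 0.22·log₂(1/0.22) + 0.10·log₂(1/0.10) + 0.33·log₂(1/0.33) = 2.1585 bits.
RT = 200 + 55 × 2.1585 = 318.72 ms.

319 ms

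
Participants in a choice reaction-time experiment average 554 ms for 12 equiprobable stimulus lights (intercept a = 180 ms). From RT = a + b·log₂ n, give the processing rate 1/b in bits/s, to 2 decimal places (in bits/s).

b = (554 − 180)/log₂ 12 = 374/3.5850 = 104.325 ms per bit = 0.10432 s/bit; the reciprocal is 9.585 bits/s.

9.59 bits/s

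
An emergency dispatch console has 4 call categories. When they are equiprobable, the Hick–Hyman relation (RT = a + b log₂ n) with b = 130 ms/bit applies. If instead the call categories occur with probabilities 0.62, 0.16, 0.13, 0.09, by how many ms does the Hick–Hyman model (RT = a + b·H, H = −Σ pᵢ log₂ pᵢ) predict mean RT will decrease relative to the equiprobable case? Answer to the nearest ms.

The RT saving is b·ΔH. Equiprobable H₀ = log₂(4) = 2.0000 bits; with the given probabilities H = 1.5459 bits.
b·(H₀ − H) = 130 × (2.0000 − 1.5459) = 59.03 ms.

59 ms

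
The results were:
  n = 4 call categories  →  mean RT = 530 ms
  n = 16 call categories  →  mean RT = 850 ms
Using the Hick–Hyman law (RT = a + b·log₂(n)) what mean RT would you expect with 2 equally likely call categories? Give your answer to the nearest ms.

370 ms

Fit slope and intercept:
  b = (850 − 530) / (log₂ 16 − log₂ 4) = 320 / (4 − 2) = 160 ms/bit
  a = 530 − 160 × 2 = 210 ms
Then RT(2) = 210 + 160 × log₂ 2 = 210 + 160 × 1 ≈ 370.000 ms.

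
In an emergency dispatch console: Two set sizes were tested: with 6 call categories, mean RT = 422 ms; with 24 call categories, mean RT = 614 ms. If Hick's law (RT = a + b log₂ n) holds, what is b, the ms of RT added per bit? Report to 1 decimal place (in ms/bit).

The slope on a log₂ axis is (614 − 422) / (4.5850 − 2.5850) = 96.000 ms/bit.

96.0 ms/bit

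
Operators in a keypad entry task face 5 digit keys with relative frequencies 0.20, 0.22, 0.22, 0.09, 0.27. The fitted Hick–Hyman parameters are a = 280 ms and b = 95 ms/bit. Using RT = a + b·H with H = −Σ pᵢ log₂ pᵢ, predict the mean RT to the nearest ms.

Entropy contributions −pᵢ log₂ pᵢ: 0.4644, 0.4806, 0.4806, 0.3127, 0.5100; sum H = 2.2482 bits.
RT = a + bH = 280 + 95·2.2482 = 493.58 ms.

494 ms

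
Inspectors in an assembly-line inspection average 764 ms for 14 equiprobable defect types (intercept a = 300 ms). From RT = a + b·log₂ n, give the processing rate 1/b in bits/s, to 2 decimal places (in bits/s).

8.21 bits/s

b = (764 − 300)/log₂ 14 = 464/3.8074 = 121.869 ms per bit = 0.12187 s/bit; the reciprocal is 8.206 bits/s.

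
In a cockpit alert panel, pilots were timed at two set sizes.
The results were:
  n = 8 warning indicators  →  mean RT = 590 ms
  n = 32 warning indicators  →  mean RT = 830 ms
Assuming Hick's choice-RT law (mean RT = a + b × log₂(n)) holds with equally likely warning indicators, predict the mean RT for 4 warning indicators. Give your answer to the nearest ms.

Solve the two-equation system in a and b:
  b = (830 − 590) / (log₂ 32 − log₂ 8) = 240 / (5 − 3) = 120 ms/bit
  a = 590 − 120 × 3 = 230 ms
Then RT(4) = 230 + 120 × log₂ 4 = 230 + 120 × 2 ≈ 470.000 ms.

470 ms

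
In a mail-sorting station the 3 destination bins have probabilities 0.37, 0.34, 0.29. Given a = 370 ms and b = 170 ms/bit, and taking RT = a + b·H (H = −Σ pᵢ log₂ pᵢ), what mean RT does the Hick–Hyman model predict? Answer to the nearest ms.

638 ms

H = 0.37·log₂(1/0.37) + 0.34·log₂(1/0.34) + 0.29·log₂(1/0.29) = 1.5778 bits.
RT = 370 + 170 × 1.5778 = 638.23 ms.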